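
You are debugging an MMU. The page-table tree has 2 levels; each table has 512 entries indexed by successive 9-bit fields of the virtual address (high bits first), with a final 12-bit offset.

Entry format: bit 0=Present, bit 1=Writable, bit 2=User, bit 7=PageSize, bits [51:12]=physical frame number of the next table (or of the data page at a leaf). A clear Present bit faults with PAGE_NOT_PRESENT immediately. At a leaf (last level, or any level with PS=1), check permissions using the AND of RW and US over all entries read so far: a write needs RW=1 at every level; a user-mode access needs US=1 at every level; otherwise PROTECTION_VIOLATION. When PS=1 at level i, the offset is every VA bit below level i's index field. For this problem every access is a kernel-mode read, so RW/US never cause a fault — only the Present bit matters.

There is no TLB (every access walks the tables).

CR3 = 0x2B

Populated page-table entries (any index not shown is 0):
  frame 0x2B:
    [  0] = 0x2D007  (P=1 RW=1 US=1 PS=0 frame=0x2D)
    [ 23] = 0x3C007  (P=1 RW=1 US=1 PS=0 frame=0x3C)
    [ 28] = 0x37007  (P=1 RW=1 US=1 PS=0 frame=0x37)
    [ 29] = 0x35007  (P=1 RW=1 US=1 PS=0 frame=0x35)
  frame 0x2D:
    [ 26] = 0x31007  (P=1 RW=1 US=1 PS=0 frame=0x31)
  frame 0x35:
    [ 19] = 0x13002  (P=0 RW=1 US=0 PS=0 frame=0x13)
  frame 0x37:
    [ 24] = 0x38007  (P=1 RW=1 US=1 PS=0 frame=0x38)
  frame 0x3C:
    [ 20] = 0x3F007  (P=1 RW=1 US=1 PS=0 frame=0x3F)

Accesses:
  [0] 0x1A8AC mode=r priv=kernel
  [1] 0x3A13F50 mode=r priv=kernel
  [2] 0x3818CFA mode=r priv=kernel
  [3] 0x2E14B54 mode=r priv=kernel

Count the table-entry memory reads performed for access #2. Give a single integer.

Per-access translation:
#0 VA=0x1A8AC (r,kernel):
  L0: frame=0x2B idx=0 entry=0x2D007 [P=1 RW=1 US=1 PS=0]
  L1: frame=0x2D idx=26 entry=0x31007 [P=1 RW=1 US=1 PS=0]
  → PA=0x318AC  (2 entries read)
#1 VA=0x3A13F50 (r,kernel):
  L0: frame=0x2B idx=29 entry=0x35007 [P=1 RW=1 US=1 PS=0]
  L1: frame=0x35 idx=19 entry=0x13002 [P=0 RW=1 US=0 PS=0]
  ✗ PAGE_NOT_PRESENT  [2 reads]
#2 VA=0x3818CFA (r,kernel):
  L0: frame=0x2B idx=28 entry=0x37007 [P=1 RW=1 US=1 PS=0]
  L1: frame=0x37 idx=24 entry=0x38007 [P=1 RW=1 US=1 PS=0]
  → PA=0x38CFA  (2 entries read)
#3 VA=0x2E14B54 (r,kernel):
  L0: frame=0x2B idx=23 entry=0x3C007 [P=1 RW=1 US=1 PS=0]
  L1: frame=0x3C idx=20 entry=0x3F007 [P=1 RW=1 US=1 PS=0]
  → PA=0x3FB54  (2 entries read)

Entries read for #2: 2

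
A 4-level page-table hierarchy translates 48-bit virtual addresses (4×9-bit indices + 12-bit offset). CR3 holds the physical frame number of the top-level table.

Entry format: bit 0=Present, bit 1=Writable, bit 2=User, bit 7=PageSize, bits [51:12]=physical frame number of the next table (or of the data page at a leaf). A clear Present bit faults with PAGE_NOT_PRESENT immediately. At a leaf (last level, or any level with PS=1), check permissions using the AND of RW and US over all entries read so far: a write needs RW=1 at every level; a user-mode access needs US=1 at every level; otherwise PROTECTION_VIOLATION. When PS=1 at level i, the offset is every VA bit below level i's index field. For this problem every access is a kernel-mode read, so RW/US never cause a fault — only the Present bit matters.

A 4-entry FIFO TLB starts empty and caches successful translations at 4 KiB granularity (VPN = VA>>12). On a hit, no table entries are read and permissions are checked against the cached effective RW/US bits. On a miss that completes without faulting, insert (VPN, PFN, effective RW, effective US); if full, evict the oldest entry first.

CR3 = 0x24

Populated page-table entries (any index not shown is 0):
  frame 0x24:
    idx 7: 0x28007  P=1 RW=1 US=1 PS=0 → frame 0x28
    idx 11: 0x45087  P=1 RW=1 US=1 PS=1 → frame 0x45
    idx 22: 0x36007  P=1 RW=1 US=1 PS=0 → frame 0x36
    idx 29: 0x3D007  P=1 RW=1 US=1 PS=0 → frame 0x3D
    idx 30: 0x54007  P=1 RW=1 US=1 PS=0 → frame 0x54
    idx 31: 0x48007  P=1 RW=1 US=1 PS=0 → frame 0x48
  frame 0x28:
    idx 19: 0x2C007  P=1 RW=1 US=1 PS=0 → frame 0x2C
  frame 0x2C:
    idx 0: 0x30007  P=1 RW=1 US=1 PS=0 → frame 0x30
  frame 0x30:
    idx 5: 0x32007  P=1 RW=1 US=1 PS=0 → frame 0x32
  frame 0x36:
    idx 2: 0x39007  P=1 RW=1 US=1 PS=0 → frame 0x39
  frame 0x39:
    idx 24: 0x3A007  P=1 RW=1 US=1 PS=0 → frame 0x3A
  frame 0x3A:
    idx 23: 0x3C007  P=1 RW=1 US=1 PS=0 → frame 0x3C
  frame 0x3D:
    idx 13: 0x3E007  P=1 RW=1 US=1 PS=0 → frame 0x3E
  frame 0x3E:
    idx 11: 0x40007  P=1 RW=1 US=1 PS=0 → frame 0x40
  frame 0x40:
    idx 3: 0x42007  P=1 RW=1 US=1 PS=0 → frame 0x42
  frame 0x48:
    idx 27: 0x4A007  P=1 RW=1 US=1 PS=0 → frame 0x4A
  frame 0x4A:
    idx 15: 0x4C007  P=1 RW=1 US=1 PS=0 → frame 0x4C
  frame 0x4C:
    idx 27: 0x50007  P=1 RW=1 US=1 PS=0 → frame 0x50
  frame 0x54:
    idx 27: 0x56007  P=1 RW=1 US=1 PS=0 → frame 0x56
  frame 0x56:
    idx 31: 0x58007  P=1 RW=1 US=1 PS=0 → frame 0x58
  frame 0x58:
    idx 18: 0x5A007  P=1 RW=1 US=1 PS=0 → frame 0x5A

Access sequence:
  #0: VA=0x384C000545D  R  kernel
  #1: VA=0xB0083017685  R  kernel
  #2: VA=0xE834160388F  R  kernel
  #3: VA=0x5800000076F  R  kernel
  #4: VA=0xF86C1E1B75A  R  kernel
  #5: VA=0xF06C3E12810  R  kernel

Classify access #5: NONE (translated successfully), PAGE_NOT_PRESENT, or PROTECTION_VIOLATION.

Trace:
#0 VA=0x384C000545D (r,kernel):
  L0 @0x24[7] → 0x28007  P=1,RW=1,US=1,PS=0
  L1 @0x28[19] → 0x2C007  P=1,RW=1,US=1,PS=0
  L2 @0x2C[0] → 0x30007  P=1,RW=1,US=1,PS=0
  L3 @0x30[5] → 0x32007  P=1,RW=1,US=1,PS=0
  ✓ 0x3245D  — 4 lookups
#1 VA=0xB0083017685 (r,kernel):
  L0 @0x24[22] → 0x36007  P=1,RW=1,US=1,PS=0
  L1 @0x36[2] → 0x39007  P=1,RW=1,US=1,PS=0
  L2 @0x39[24] → 0x3A007  P=1,RW=1,US=1,PS=0
  L3 @0x3A[23] → 0x3C007  P=1,RW=1,US=1,PS=0
  ✓ 0x3C685  — 4 lookups
#2 VA=0xE834160388F (r,kernel):
  L0 @0x24[29] → 0x3D007  P=1,RW=1,US=1,PS=0
  L1 @0x3D[13] → 0x3E007  P=1,RW=1,US=1,PS=0
  L2 @0x3E[11] → 0x40007  P=1,RW=1,US=1,PS=0
  L3 @0x40[3] → 0x42007  P=1,RW=1,US=1,PS=0
  ✓ 0x4288F  — 4 lookups
#3 VA=0x5800000076F (r,kernel):
  L0 @0x24[11] → 0x45087  P=1,RW=1,US=1,PS=1
  ✓ 0x4576F (huge @L0)  — 1 lookups
#4 VA=0xF86C1E1B75A (r,kernel):
  L0 @0x24[31] → 0x48007  P=1,RW=1,US=1,PS=0
  L1 @0x48[27] → 0x4A007  P=1,RW=1,US=1,PS=0
  L2 @0x4A[15] → 0x4C007  P=1,RW=1,US=1,PS=0
  L3 @0x4C[27] → 0x50007  P=1,RW=1,US=1,PS=0
  ✓ 0x5075A  — 4 lookups
#5 VA=0xF06C3E12810 (r,kernel):
  L0 @0x24[30] → 0x54007  P=1,RW=1,US=1,PS=0
  L1 @0x54[27] → 0x56007  P=1,RW=1,US=1,PS=0
  L2 @0x56[31] → 0x58007  P=1,RW=1,US=1,PS=0
  L3 @0x58[18] → 0x5A007  P=1,RW=1,US=1,PS=0
  ✓ 0x5A810  — 4 lookups

Access #5 fault: NONE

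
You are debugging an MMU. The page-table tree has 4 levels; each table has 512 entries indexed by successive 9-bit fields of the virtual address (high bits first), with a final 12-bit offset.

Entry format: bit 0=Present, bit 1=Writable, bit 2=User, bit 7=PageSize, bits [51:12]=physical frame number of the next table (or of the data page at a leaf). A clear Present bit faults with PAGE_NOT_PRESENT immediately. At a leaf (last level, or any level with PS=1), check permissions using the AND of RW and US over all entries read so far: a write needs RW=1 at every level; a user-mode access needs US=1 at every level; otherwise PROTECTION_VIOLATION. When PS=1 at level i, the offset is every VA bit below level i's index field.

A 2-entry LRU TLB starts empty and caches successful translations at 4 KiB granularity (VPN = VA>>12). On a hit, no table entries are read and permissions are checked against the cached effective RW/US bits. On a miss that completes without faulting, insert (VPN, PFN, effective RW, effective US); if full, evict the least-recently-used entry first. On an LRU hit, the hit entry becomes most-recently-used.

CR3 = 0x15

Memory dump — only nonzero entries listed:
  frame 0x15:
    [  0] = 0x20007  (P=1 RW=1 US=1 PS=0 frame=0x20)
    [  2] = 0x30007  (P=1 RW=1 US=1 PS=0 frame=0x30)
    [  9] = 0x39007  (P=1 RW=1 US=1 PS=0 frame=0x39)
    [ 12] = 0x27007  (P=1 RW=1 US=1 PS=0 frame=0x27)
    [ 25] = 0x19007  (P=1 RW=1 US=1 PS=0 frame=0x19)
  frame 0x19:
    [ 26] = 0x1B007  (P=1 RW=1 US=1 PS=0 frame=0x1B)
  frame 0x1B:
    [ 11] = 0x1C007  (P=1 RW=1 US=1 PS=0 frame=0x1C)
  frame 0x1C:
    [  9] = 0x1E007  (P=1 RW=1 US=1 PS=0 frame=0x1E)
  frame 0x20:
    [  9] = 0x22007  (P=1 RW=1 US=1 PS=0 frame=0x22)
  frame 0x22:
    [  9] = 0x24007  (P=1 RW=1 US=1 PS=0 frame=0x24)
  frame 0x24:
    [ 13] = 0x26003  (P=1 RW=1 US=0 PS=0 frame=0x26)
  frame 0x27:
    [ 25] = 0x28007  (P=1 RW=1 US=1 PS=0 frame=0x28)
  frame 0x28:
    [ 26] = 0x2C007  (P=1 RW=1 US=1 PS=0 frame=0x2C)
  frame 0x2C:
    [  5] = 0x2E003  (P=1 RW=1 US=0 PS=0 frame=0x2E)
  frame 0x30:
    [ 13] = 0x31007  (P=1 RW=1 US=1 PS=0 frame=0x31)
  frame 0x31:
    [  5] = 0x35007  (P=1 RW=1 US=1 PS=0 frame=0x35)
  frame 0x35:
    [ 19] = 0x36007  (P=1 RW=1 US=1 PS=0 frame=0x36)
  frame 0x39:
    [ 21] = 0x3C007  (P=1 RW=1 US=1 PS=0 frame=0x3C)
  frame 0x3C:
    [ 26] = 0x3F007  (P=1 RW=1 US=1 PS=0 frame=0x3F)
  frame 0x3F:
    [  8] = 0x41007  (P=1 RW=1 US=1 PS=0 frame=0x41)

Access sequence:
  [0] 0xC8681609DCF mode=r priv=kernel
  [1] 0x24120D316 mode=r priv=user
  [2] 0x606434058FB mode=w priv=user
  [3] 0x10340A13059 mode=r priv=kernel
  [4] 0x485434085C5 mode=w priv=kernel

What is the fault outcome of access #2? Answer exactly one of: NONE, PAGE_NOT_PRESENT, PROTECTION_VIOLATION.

Walk each access:
#0 VA=0xC8681609DCF (r,kernel):
  L0: frame=0x15 idx=25 entry=0x19007 [P=1 RW=1 US=1 PS=0]
  L1: frame=0x19 idx=26 entry=0x1B007 [P=1 RW=1 US=1 PS=0]
  L2: frame=0x1B idx=11 entry=0x1C007 [P=1 RW=1 US=1 PS=0]
  L3: frame=0x1C idx=9 entry=0x1E007 [P=1 RW=1 US=1 PS=0]
  ⇒ phys 0x1EDCF  [4 reads]
#1 VA=0x24120D316 (r,user):
  L0: frame=0x15 idx=0 entry=0x20007 [P=1 RW=1 US=1 PS=0]
  L1: frame=0x20 idx=9 entry=0x22007 [P=1 RW=1 US=1 PS=0]
  L2: frame=0x22 idx=9 entry=0x24007 [P=1 RW=1 US=1 PS=0]
  L3: frame=0x24 idx=13 entry=0x26003 [P=1 RW=1 US=0 PS=0]
  → PROTECTION_VIOLATION  (4 entries read)
#2 VA=0x606434058FB (w,user):
  L0: frame=0x15 idx=12 entry=0x27007 [P=1 RW=1 US=1 PS=0]
  L1: frame=0x27 idx=25 entry=0x28007 [P=1 RW=1 US=1 PS=0]
  L2: frame=0x28 idx=26 entry=0x2C007 [P=1 RW=1 US=1 PS=0]
  L3: frame=0x2C idx=5 entry=0x2E003 [P=1 RW=1 US=0 PS=0]
  → PROTECTION_VIOLATION  (4 entries read)
#3 VA=0x10340A13059 (r,kernel):
  L0: frame=0x15 idx=2 entry=0x30007 [P=1 RW=1 US=1 PS=0]
  L1: frame=0x30 idx=13 entry=0x31007 [P=1 RW=1 US=1 PS=0]
  L2: frame=0x31 idx=5 entry=0x35007 [P=1 RW=1 US=1 PS=0]
  L3: frame=0x35 idx=19 entry=0x36007 [P=1 RW=1 US=1 PS=0]
  ⇒ phys 0x36059  [4 reads]
#4 VA=0x485434085C5 (w,kernel):
  L0: frame=0x15 idx=9 entry=0x39007 [P=1 RW=1 US=1 PS=0]
  L1: frame=0x39 idx=21 entry=0x3C007 [P=1 RW=1 US=1 PS=0]
  L2: frame=0x3C idx=26 entry=0x3F007 [P=1 RW=1 US=1 PS=0]
  L3: frame=0x3F idx=8 entry=0x41007 [P=1 RW=1 US=1 PS=0]
  ⇒ phys 0x415C5  [4 reads]

Access #2 fault: PROTECTION_VIOLATION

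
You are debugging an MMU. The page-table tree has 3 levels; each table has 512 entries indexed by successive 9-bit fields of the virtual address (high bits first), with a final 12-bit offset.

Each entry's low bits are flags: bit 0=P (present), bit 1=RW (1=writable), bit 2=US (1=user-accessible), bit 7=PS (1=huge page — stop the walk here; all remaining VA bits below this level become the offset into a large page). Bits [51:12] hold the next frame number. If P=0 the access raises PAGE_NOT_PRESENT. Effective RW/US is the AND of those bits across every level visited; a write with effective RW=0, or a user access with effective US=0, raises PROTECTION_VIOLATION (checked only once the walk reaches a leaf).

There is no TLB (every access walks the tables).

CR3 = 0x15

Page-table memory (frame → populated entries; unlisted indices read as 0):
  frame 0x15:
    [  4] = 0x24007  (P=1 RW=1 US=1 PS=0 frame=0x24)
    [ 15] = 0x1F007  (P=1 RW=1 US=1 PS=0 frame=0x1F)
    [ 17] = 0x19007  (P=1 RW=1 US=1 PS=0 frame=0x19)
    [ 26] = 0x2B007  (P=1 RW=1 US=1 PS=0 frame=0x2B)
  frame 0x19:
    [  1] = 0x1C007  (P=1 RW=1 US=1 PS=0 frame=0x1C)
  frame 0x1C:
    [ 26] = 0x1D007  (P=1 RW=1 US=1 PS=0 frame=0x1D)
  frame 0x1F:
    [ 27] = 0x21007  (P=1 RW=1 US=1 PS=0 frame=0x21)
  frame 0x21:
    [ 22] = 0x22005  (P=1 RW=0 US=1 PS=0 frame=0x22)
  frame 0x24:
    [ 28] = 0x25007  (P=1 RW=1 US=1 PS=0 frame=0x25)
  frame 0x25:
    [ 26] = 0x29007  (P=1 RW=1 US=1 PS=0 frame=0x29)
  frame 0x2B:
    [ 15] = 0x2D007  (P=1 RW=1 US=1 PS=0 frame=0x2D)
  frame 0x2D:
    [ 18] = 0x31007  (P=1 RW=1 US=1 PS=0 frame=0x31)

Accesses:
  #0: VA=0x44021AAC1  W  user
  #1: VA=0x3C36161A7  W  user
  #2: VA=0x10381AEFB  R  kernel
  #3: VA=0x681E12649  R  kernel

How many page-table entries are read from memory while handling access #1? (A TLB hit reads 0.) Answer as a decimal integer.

Walk each access:
#0 VA=0x44021AAC1 (w,user):
  [0] read 0x15 idx=17: raw=0x19007 flags P=1 W=1 U=1 S=0
  [1] read 0x19 idx=1: raw=0x1C007 flags P=1 W=1 U=1 S=0
  [2] read 0x1C idx=26: raw=0x1D007 flags P=1 W=1 U=1 S=0
  → PA=0x1DAC1  (3 entries read)
#1 VA=0x3C36161A7 (w,user):
  [0] read 0x15 idx=15: raw=0x1F007 flags P=1 W=1 U=1 S=0
  [1] read 0x1F idx=27: raw=0x21007 flags P=1 W=1 U=1 S=0
  [2] read 0x21 idx=22: raw=0x22005 flags P=1 W=0 U=1 S=0
  ✗ PROTECTION_VIOLATION  [3 reads]
#2 VA=0x10381AEFB (r,kernel):
  [0] read 0x15 idx=4: raw=0x24007 flags P=1 W=1 U=1 S=0
  [1] read 0x24 idx=28: raw=0x25007 flags P=1 W=1 U=1 S=0
  [2] read 0x25 idx=26: raw=0x29007 flags P=1 W=1 U=1 S=0
  → PA=0x29EFB  (3 entries read)
#3 VA=0x681E12649 (r,kernel):
  [0] read 0x15 idx=26: raw=0x2B007 flags P=1 W=1 U=1 S=0
  [1] read 0x2B idx=15: raw=0x2D007 flags P=1 W=1 U=1 S=0
  [2] read 0x2D idx=18: raw=0x31007 flags P=1 W=1 U=1 S=0
  → PA=0x31649  (3 entries read)

Entries read for #1: 3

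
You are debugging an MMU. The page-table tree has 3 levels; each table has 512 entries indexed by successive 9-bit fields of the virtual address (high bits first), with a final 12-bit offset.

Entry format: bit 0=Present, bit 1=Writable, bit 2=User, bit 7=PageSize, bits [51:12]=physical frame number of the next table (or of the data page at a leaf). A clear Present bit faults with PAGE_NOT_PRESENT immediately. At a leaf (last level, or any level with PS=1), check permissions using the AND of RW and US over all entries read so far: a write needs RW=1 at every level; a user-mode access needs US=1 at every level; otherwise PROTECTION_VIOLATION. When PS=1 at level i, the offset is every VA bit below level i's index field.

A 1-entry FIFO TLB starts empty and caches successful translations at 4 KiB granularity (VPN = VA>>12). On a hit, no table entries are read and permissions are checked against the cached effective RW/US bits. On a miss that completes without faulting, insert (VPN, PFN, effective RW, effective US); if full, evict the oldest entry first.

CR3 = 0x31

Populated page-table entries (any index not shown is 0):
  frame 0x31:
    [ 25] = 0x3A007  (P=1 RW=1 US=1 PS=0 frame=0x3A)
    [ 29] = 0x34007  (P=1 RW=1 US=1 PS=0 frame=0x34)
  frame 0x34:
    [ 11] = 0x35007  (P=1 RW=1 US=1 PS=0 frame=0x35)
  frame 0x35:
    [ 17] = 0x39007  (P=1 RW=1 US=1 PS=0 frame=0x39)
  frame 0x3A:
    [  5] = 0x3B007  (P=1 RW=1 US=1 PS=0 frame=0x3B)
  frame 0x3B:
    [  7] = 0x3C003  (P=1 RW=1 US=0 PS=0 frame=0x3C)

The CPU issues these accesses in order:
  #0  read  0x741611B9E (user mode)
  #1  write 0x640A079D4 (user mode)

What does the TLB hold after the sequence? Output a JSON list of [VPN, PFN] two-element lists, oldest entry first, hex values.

Per-access translation:
#0 VA=0x741611B9E (r,user):
  L0 @0x31[29] → 0x34007  P=1,RW=1,US=1,PS=0
  L1 @0x34[11] → 0x35007  P=1,RW=1,US=1,PS=0
  L2 @0x35[17] → 0x39007  P=1,RW=1,US=1,PS=0
  → PA=0x39B9E  (3 entries read)
#1 VA=0x640A079D4 (w,user):
  L0 @0x31[25] → 0x3A007  P=1,RW=1,US=1,PS=0
  L1 @0x3A[5] → 0x3B007  P=1,RW=1,US=1,PS=0
  L2 @0x3B[7] → 0x3C003  P=1,RW=1,US=0,PS=0
  → PROTECTION_VIOLATION  (3 entries read)

TLB: [["0x741611", "0x39"]]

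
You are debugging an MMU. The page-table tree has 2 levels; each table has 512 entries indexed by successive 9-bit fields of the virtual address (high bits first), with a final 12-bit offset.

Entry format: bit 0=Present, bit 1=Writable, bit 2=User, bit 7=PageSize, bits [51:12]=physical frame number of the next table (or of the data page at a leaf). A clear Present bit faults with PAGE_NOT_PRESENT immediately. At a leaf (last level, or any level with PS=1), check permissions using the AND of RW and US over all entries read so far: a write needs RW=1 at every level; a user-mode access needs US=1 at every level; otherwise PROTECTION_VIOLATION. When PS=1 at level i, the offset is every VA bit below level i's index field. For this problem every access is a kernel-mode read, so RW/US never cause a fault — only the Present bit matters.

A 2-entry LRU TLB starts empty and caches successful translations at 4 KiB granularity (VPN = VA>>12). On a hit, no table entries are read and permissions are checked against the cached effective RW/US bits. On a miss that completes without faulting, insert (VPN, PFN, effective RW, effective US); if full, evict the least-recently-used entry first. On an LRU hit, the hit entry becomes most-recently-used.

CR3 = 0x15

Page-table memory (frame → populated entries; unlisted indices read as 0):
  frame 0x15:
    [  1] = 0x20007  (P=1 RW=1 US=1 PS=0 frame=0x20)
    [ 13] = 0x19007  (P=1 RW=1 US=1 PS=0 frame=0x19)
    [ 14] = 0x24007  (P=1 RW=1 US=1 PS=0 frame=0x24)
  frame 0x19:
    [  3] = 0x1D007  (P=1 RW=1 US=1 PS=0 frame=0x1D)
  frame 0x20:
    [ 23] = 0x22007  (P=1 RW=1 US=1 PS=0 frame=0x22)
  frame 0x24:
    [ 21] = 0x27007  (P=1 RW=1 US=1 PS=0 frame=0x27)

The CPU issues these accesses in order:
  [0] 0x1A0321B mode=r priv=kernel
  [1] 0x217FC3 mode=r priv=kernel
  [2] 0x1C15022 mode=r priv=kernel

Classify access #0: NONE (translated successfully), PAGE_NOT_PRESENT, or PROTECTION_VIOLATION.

Trace:
#0 VA=0x1A0321B (r,kernel):
  lvl0: tbl 0x15, slot 13 ⇒ 0x19007 (P1/RW1/US1/PS0)
  lvl1: tbl 0x19, slot 3 ⇒ 0x1D007 (P1/RW1/US1/PS0)
  ⇒ phys 0x1D21B  [2 reads]
#1 VA=0x217FC3 (r,kernel):
  lvl0: tbl 0x15, slot 1 ⇒ 0x20007 (P1/RW1/US1/PS0)
  lvl1: tbl 0x20, slot 23 ⇒ 0x22007 (P1/RW1/US1/PS0)
  ⇒ phys 0x22FC3  [2 reads]
#2 VA=0x1C15022 (r,kernel):
  lvl0: tbl 0x15, slot 14 ⇒ 0x24007 (P1/RW1/US1/PS0)
  lvl1: tbl 0x24, slot 21 ⇒ 0x27007 (P1/RW1/US1/PS0)
  ⇒ phys 0x27022  [2 reads]

Access #0 fault: NONE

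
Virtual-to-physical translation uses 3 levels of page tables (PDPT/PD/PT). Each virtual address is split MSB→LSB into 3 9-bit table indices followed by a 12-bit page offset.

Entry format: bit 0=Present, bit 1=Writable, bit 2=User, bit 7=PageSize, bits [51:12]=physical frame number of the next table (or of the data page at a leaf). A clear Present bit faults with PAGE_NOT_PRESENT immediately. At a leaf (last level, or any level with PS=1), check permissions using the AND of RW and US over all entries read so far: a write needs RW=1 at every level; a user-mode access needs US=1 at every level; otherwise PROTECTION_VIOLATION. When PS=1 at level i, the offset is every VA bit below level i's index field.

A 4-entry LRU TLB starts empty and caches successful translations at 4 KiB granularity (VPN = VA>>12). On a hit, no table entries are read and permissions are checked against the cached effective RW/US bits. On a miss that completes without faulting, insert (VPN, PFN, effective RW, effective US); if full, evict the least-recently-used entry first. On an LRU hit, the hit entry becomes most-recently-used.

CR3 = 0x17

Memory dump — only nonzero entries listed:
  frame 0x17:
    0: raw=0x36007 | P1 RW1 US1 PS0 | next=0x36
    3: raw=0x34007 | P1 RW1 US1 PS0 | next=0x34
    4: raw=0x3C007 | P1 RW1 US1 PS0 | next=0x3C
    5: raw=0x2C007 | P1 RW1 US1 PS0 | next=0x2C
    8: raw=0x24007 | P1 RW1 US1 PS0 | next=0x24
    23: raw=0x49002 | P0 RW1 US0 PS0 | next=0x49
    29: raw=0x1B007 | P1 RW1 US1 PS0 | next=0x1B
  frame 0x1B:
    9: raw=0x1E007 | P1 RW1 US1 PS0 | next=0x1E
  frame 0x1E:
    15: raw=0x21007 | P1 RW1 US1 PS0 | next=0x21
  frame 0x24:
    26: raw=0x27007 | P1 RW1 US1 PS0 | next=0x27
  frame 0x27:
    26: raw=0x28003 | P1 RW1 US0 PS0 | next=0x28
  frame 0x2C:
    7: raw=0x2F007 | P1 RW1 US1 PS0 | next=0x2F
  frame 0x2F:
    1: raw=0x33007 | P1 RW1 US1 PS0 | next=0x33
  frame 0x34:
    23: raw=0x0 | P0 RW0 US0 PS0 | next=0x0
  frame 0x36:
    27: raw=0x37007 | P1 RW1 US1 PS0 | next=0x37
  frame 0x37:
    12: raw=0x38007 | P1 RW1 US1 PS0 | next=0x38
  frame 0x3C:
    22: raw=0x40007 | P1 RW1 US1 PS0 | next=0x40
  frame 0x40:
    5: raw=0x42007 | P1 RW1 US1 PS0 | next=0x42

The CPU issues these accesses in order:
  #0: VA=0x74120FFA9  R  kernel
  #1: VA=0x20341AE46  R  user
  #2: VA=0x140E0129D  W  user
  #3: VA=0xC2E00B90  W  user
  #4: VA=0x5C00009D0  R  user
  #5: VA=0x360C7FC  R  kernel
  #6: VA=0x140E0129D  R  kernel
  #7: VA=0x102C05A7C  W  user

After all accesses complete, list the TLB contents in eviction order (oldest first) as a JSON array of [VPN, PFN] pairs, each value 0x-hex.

Walk each access:
#0 VA=0x74120FFA9 (r,kernel):
  [0] read 0x17 idx=29: raw=0x1B007 flags P=1 W=1 U=1 S=0
  [1] read 0x1B idx=9: raw=0x1E007 flags P=1 W=1 U=1 S=0
  [2] read 0x1E idx=15: raw=0x21007 flags P=1 W=1 U=1 S=0
  ✓ 0x21FA9  — 3 lookups
#1 VA=0x20341AE46 (r,user):
  [0] read 0x17 idx=8: raw=0x24007 flags P=1 W=1 U=1 S=0
  [1] read 0x24 idx=26: raw=0x27007 flags P=1 W=1 U=1 S=0
  [2] read 0x27 idx=26: raw=0x28003 flags P=1 W=1 U=0 S=0
  ✗ PROTECTION_VIOLATION  [3 reads]
#2 VA=0x140E0129D (w,user):
  [0] read 0x17 idx=5: raw=0x2C007 flags P=1 W=1 U=1 S=0
  [1] read 0x2C idx=7: raw=0x2F007 flags P=1 W=1 U=1 S=0
  [2] read 0x2F idx=1: raw=0x33007 flags P=1 W=1 U=1 S=0
  ✓ 0x3329D  — 3 lookups
#3 VA=0xC2E00B90 (w,user):
  [0] read 0x17 idx=3: raw=0x34007 flags P=1 W=1 U=1 S=0
  [1] read 0x34 idx=23: raw=0x0 flags P=0 W=0 U=0 S=0
  ✗ PAGE_NOT_PRESENT  [2 reads]
#4 VA=0x5C00009D0 (r,user):
  [0] read 0x17 idx=23: raw=0x49002 flags P=0 W=1 U=0 S=0
  ✗ PAGE_NOT_PRESENT  [1 reads]
#5 VA=0x360C7FC (r,kernel):
  [0] read 0x17 idx=0: raw=0x36007 flags P=1 W=1 U=1 S=0
  [1] read 0x36 idx=27: raw=0x37007 flags P=1 W=1 U=1 S=0
  [2] read 0x37 idx=12: raw=0x38007 flags P=1 W=1 U=1 S=0
  ✓ 0x387FC  — 3 lookups
#6 VA=0x140E0129D (r,kernel):
  TLB hit vpn=0x140E01 → PA=0x3329D
#7 VA=0x102C05A7C (w,user):
  [0] read 0x17 idx=4: raw=0x3C007 flags P=1 W=1 U=1 S=0
  [1] read 0x3C idx=22: raw=0x40007 flags P=1 W=1 U=1 S=0
  [2] read 0x40 idx=5: raw=0x42007 flags P=1 W=1 U=1 S=0
  ✓ 0x42A7C  — 3 lookups

TLB: [["0x74120F", "0x21"], ["0x360C", "0x38"], ["0x140E01", "0x33"], ["0x102C05", "0x42"]]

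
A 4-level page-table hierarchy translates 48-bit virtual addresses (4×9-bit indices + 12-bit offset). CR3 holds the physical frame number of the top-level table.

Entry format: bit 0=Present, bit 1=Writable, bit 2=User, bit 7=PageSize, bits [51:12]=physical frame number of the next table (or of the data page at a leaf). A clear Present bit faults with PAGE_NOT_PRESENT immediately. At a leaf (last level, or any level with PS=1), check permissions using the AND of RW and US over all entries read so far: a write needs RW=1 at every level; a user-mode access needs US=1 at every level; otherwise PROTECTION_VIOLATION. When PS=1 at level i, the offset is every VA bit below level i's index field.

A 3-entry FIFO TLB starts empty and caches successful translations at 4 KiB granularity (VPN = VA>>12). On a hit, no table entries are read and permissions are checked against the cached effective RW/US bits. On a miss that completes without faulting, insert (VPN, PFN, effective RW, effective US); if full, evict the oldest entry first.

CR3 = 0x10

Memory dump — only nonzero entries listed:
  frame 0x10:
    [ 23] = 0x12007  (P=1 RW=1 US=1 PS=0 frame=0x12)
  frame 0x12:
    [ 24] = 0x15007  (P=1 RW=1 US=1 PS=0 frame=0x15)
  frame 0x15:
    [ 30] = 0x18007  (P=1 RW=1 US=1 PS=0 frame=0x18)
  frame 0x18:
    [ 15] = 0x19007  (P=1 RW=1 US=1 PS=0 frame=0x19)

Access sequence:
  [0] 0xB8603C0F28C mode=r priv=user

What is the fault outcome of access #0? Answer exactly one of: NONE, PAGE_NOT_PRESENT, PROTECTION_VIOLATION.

Walk each access:
#0 VA=0xB8603C0F28C (r,user):
  lvl0: tbl 0x10, slot 23 ⇒ 0x12007 (P1/RW1/US1/PS0)
  lvl1: tbl 0x12, slot 24 ⇒ 0x15007 (P1/RW1/US1/PS0)
  lvl2: tbl 0x15, slot 30 ⇒ 0x18007 (P1/RW1/US1/PS0)
  lvl3: tbl 0x18, slot 15 ⇒ 0x19007 (P1/RW1/US1/PS0)
  ✓ 0x1928C  — 4 lookups

Access #0 fault: NONE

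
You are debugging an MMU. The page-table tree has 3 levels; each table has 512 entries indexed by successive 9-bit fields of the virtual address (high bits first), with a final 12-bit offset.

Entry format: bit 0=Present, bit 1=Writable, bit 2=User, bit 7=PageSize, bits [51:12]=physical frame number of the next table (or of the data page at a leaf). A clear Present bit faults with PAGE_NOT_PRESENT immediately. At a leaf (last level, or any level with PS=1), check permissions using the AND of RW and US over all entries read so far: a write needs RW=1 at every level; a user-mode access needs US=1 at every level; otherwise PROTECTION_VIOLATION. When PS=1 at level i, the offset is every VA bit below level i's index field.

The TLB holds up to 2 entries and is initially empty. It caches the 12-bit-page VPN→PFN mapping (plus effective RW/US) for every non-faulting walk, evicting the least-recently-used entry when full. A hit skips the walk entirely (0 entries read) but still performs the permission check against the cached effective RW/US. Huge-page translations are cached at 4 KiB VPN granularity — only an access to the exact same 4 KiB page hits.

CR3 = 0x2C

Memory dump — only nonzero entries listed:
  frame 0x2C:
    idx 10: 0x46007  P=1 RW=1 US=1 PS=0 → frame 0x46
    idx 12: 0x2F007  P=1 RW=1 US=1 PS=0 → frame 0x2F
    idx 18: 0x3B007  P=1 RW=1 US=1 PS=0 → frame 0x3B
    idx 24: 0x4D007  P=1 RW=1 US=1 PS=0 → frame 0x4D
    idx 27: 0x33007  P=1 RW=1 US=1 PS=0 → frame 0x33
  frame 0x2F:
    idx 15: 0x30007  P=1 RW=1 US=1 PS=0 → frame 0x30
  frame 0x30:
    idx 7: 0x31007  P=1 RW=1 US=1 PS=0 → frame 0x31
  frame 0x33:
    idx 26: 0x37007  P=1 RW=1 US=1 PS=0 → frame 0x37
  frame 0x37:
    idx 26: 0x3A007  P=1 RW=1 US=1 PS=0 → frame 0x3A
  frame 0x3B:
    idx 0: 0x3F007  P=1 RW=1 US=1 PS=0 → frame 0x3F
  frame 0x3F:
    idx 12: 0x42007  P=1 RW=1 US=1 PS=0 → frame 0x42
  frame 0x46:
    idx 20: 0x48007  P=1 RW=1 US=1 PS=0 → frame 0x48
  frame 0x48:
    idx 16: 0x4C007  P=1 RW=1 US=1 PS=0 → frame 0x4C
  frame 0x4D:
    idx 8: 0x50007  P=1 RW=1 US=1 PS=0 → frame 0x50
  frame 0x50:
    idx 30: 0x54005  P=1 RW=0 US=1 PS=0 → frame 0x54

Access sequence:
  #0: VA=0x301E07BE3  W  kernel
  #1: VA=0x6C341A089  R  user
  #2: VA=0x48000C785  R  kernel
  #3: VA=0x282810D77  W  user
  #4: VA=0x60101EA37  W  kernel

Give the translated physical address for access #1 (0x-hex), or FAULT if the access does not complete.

Walk each access:
#0 VA=0x301E07BE3 (w,kernel):
  lvl0: tbl 0x2C, slot 12 ⇒ 0x2F007 (P1/RW1/US1/PS0)
  lvl1: tbl 0x2F, slot 15 ⇒ 0x30007 (P1/RW1/US1/PS0)
  lvl2: tbl 0x30, slot 7 ⇒ 0x31007 (P1/RW1/US1/PS0)
  ⇒ phys 0x31BE3  [3 reads]
#1 VA=0x6C341A089 (r,user):
  lvl0: tbl 0x2C, slot 27 ⇒ 0x33007 (P1/RW1/US1/PS0)
  lvl1: tbl 0x33, slot 26 ⇒ 0x37007 (P1/RW1/US1/PS0)
  lvl2: tbl 0x37, slot 26 ⇒ 0x3A007 (P1/RW1/US1/PS0)
  ⇒ phys 0x3A089  [3 reads]
#2 VA=0x48000C785 (r,kernel):
  lvl0: tbl 0x2C, slot 18 ⇒ 0x3B007 (P1/RW1/US1/PS0)
  lvl1: tbl 0x3B, slot 0 ⇒ 0x3F007 (P1/RW1/US1/PS0)
  lvl2: tbl 0x3F, slot 12 ⇒ 0x42007 (P1/RW1/US1/PS0)
  ⇒ phys 0x42785  [3 reads]
#3 VA=0x282810D77 (w,user):
  lvl0: tbl 0x2C, slot 10 ⇒ 0x46007 (P1/RW1/US1/PS0)
  lvl1: tbl 0x46, slot 20 ⇒ 0x48007 (P1/RW1/US1/PS0)
  lvl2: tbl 0x48, slot 16 ⇒ 0x4C007 (P1/RW1/US1/PS0)
  ⇒ phys 0x4CD77  [3 reads]
#4 VA=0x60101EA37 (w,kernel):
  lvl0: tbl 0x2C, slot 24 ⇒ 0x4D007 (P1/RW1/US1/PS0)
  lvl1: tbl 0x4D, slot 8 ⇒ 0x50007 (P1/RW1/US1/PS0)
  lvl2: tbl 0x50, slot 30 ⇒ 0x54005 (P1/RW0/US1/PS0)
  → PROTECTION_VIOLATION  (3 entries read)

Access #1 PA: 0x3A089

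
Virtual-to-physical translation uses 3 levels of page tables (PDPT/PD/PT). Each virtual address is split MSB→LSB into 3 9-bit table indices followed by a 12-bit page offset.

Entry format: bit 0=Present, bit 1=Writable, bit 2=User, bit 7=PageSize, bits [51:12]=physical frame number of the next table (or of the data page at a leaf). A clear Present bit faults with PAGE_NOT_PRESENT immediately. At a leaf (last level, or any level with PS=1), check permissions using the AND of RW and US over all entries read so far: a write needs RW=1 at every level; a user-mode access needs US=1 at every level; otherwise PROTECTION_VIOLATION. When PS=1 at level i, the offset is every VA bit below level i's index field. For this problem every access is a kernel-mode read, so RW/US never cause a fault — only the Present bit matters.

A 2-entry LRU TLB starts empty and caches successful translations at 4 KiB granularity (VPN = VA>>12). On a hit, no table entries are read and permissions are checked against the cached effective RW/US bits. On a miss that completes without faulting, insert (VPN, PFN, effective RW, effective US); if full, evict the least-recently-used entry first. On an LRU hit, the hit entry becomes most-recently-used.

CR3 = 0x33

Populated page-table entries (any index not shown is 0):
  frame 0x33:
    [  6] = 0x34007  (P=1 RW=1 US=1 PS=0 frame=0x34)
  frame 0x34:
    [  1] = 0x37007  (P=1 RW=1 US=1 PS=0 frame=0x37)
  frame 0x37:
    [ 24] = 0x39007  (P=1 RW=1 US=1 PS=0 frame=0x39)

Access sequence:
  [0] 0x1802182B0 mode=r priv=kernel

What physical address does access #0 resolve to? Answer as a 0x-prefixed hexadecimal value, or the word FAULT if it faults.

Per-access translation:
#0 VA=0x1802182B0 (r,kernel):
  L0: frame=0x33 idx=6 entry=0x34007 [P=1 RW=1 US=1 PS=0]
  L1: frame=0x34 idx=1 entry=0x37007 [P=1 RW=1 US=1 PS=0]
  L2: frame=0x37 idx=24 entry=0x39007 [P=1 RW=1 US=1 PS=0]
  → PA=0x392B0  (3 entries read)

Access #0 PA: 0x392B0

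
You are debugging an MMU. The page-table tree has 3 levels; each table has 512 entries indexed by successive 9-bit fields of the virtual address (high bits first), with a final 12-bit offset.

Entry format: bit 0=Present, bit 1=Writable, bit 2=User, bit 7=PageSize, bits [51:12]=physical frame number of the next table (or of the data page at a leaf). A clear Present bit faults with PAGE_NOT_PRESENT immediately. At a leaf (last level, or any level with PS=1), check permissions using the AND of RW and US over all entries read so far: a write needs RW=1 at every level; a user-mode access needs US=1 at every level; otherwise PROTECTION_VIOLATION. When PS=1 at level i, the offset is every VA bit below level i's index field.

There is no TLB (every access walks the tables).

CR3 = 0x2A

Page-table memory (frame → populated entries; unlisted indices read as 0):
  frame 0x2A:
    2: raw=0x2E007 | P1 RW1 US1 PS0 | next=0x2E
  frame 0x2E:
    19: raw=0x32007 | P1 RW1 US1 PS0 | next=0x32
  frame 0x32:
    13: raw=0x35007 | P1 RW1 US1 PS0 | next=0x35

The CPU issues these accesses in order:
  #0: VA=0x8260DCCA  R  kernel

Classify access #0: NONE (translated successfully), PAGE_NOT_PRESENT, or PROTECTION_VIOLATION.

Trace:
#0 VA=0x8260DCCA (r,kernel):
  [0] read 0x2A idx=2: raw=0x2E007 flags P=1 W=1 U=1 S=0
  [1] read 0x2E idx=19: raw=0x32007 flags P=1 W=1 U=1 S=0
  [2] read 0x32 idx=13: raw=0x35007 flags P=1 W=1 U=1 S=0
  ✓ 0x35CCA  — 3 lookups

Access #0 fault: NONE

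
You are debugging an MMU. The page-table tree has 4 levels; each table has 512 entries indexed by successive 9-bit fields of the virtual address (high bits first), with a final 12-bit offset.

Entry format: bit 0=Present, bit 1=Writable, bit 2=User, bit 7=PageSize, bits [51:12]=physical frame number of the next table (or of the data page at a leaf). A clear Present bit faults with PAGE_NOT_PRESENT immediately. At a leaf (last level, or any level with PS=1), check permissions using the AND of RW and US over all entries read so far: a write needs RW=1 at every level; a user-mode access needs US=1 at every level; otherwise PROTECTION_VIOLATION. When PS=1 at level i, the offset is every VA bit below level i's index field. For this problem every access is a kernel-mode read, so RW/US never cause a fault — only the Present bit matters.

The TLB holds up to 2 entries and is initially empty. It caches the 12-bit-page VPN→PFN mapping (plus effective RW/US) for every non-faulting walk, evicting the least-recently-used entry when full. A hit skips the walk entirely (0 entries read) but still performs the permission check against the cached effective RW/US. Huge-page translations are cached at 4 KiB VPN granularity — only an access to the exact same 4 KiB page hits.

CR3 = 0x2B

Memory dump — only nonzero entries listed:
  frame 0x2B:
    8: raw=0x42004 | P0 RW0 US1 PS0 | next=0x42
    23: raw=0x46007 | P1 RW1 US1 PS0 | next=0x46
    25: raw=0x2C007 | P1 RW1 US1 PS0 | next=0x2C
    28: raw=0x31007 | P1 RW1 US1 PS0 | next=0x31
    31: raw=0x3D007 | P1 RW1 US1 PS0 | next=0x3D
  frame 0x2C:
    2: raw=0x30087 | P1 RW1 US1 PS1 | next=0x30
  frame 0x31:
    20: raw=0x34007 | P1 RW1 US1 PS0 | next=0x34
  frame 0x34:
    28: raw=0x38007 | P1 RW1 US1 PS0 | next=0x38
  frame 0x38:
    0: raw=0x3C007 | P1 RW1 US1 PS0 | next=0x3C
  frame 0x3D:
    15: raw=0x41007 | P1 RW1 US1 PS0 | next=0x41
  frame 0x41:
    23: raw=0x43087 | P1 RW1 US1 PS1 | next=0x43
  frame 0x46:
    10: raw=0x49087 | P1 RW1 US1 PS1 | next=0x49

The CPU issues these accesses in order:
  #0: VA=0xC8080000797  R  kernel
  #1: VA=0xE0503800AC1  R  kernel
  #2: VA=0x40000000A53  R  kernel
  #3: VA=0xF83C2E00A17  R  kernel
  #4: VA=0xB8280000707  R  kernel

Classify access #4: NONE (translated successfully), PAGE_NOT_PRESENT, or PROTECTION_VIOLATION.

Trace:
#0 VA=0xC8080000797 (r,kernel):
  lvl0: tbl 0x2B, slot 25 ⇒ 0x2C007 (P1/RW1/US1/PS0)
  lvl1: tbl 0x2C, slot 2 ⇒ 0x30087 (P1/RW1/US1/PS1)
  → PA=0x30797 (huge @L1)  (2 entries read)
#1 VA=0xE0503800AC1 (r,kernel):
  lvl0: tbl 0x2B, slot 28 ⇒ 0x31007 (P1/RW1/US1/PS0)
  lvl1: tbl 0x31, slot 20 ⇒ 0x34007 (P1/RW1/US1/PS0)
  lvl2: tbl 0x34, slot 28 ⇒ 0x38007 (P1/RW1/US1/PS0)
  lvl3: tbl 0x38, slot 0 ⇒ 0x3C007 (P1/RW1/US1/PS0)
  → PA=0x3CAC1  (4 entries read)
#2 VA=0x40000000A53 (r,kernel):
  lvl0: tbl 0x2B, slot 8 ⇒ 0x42004 (P0/RW0/US1/PS0)
  ⇒ fault: PAGE_NOT_PRESENT  — 1 lookups
#3 VA=0xF83C2E00A17 (r,kernel):
  lvl0: tbl 0x2B, slot 31 ⇒ 0x3D007 (P1/RW1/US1/PS0)
  lvl1: tbl 0x3D, slot 15 ⇒ 0x41007 (P1/RW1/US1/PS0)
  lvl2: tbl 0x41, slot 23 ⇒ 0x43087 (P1/RW1/US1/PS1)
  → PA=0x43A17 (huge @L2)  (3 entries read)
#4 VA=0xB8280000707 (r,kernel):
  lvl0: tbl 0x2B, slot 23 ⇒ 0x46007 (P1/RW1/US1/PS0)
  lvl1: tbl 0x46, slot 10 ⇒ 0x49087 (P1/RW1/US1/PS1)
  → PA=0x49707 (huge @L1)  (2 entries read)

Access #4 fault: NONE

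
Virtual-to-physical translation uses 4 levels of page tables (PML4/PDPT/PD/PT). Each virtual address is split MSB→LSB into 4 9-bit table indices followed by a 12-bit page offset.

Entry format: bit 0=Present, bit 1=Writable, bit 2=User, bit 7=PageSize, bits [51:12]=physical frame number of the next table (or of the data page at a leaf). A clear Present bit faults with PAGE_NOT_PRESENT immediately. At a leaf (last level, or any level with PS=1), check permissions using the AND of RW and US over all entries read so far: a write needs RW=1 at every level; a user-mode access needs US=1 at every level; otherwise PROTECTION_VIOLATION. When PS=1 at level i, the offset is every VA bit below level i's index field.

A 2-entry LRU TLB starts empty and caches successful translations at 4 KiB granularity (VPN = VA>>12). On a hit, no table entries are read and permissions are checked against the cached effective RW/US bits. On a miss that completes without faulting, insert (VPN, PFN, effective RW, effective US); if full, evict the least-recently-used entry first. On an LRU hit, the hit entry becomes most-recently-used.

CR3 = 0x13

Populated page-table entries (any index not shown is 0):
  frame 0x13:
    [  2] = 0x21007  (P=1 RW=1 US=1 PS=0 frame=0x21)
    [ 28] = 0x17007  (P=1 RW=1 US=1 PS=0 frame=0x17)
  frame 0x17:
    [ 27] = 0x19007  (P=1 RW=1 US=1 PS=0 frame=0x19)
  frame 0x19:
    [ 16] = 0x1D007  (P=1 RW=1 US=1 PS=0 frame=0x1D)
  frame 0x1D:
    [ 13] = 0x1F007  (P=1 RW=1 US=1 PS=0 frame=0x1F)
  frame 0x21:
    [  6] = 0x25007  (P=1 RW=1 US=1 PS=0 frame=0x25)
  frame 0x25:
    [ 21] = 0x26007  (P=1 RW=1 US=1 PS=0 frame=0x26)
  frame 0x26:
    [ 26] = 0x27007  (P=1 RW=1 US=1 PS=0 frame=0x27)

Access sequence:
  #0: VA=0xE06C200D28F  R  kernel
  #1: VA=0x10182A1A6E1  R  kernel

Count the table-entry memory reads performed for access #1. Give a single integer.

Trace:
#0 VA=0xE06C200D28F (r,kernel):
  lvl0: tbl 0x13, slot 28 ⇒ 0x17007 (P1/RW1/US1/PS0)
  lvl1: tbl 0x17, slot 27 ⇒ 0x19007 (P1/RW1/US1/PS0)
  lvl2: tbl 0x19, slot 16 ⇒ 0x1D007 (P1/RW1/US1/PS0)
  lvl3: tbl 0x1D, slot 13 ⇒ 0x1F007 (P1/RW1/US1/PS0)
  ⇒ phys 0x1F28F  [4 reads]
#1 VA=0x10182A1A6E1 (r,kernel):
  lvl0: tbl 0x13, slot 2 ⇒ 0x21007 (P1/RW1/US1/PS0)
  lvl1: tbl 0x21, slot 6 ⇒ 0x25007 (P1/RW1/US1/PS0)
  lvl2: tbl 0x25, slot 21 ⇒ 0x26007 (P1/RW1/US1/PS0)
  lvl3: tbl 0x26, slot 26 ⇒ 0x27007 (P1/RW1/US1/PS0)
  ⇒ phys 0x276E1  [4 reads]

Entries read for #1: 4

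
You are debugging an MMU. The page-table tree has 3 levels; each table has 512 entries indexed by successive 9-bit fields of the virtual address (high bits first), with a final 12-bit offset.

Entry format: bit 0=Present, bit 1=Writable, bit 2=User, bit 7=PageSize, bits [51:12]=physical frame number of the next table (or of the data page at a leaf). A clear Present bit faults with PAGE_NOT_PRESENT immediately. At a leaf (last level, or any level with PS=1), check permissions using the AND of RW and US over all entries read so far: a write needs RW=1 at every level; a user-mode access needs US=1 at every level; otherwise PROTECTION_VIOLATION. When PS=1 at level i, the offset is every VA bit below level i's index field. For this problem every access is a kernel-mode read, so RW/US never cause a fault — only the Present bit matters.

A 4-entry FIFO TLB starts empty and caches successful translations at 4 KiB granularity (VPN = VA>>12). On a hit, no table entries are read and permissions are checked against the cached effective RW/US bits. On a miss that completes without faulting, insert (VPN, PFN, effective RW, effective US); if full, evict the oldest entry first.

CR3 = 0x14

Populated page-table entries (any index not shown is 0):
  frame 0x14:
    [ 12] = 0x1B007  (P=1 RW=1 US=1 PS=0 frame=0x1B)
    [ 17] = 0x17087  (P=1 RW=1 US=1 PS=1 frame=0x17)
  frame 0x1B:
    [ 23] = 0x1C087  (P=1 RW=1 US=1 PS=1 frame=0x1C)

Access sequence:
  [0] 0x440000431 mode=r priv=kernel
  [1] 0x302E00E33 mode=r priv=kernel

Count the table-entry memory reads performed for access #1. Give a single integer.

Walk each access:
#0 VA=0x440000431 (r,kernel):
  lvl0: tbl 0x14, slot 17 ⇒ 0x17087 (P1/RW1/US1/PS1)
  ✓ 0x17431 (huge @L0)  — 1 lookups
#1 VA=0x302E00E33 (r,kernel):
  lvl0: tbl 0x14, slot 12 ⇒ 0x1B007 (P1/RW1/US1/PS0)
  lvl1: tbl 0x1B, slot 23 ⇒ 0x1C087 (P1/RW1/US1/PS1)
  ✓ 0x1CE33 (huge @L1)  — 2 lookups

Entries read for #1: 2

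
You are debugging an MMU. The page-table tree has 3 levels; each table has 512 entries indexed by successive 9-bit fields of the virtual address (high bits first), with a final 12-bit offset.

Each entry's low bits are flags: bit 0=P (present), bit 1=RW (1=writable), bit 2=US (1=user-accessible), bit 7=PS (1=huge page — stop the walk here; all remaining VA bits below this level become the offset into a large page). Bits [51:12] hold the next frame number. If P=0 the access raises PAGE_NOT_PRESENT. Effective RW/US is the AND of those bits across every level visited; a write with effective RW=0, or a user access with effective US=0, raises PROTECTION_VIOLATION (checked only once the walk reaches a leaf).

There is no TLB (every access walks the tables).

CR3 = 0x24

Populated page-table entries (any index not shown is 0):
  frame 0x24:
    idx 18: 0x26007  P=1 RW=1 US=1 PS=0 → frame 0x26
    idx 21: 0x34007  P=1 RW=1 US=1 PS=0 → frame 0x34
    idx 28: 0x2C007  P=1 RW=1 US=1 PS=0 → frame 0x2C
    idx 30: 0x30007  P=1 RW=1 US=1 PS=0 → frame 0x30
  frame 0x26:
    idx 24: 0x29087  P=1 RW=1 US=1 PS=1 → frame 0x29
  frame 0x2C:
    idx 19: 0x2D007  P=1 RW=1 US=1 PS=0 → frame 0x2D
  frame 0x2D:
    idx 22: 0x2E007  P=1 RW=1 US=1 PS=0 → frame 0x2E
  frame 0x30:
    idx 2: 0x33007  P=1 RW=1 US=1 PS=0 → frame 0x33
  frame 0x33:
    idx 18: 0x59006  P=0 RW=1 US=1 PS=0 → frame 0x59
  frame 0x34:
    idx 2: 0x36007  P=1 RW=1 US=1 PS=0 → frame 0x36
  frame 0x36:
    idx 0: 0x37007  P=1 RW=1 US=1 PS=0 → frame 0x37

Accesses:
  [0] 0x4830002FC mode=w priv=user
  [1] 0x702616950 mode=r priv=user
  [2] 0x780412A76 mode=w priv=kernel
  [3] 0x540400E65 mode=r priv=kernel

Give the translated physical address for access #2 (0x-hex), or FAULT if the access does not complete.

Per-access translation:
#0 VA=0x4830002FC (w,user):
  L0 @0x24[18] → 0x26007  P=1,RW=1,US=1,PS=0
  L1 @0x26[24] → 0x29087  P=1,RW=1,US=1,PS=1
  ✓ 0x292FC (huge @L1)  — 2 lookups
#1 VA=0x702616950 (r,user):
  L0 @0x24[28] → 0x2C007  P=1,RW=1,US=1,PS=0
  L1 @0x2C[19] → 0x2D007  P=1,RW=1,US=1,PS=0
  L2 @0x2D[22] → 0x2E007  P=1,RW=1,US=1,PS=0
  ✓ 0x2E950  — 3 lookups
#2 VA=0x780412A76 (w,kernel):
  L0 @0x24[30] → 0x30007  P=1,RW=1,US=1,PS=0
  L1 @0x30[2] → 0x33007  P=1,RW=1,US=1,PS=0
  L2 @0x33[18] → 0x59006  P=0,RW=1,US=1,PS=0
  ✗ PAGE_NOT_PRESENT  [3 reads]
#3 VA=0x540400E65 (r,kernel):
  L0 @0x24[21] → 0x34007  P=1,RW=1,US=1,PS=0
  L1 @0x34[2] → 0x36007  P=1,RW=1,US=1,PS=0
  L2 @0x36[0] → 0x37007  P=1,RW=1,US=1,PS=0
  ✓ 0x37E65  — 3 lookups

Access #2 PA: FAULT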